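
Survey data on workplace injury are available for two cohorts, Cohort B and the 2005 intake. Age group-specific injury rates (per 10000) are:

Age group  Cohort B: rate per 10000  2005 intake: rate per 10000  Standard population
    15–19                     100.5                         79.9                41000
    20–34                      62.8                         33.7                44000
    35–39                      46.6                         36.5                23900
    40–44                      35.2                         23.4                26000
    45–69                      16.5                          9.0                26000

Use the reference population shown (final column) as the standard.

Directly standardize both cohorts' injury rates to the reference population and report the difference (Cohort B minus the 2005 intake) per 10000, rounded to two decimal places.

17.83

Standard total = 160900; weights = 0.2548, 0.2735, 0.1485, 0.1616, 0.1616.
Cohort B: 0.2548×100.5 + 0.2735×62.8 + 0.1485×46.6 + 0.1616×35.2 + 0.1616×16.5 = 58.0587 per 10000.
The 2005 intake: 0.2548×79.9 + 0.2735×33.7 + 0.1485×36.5 + 0.1616×23.4 + 0.1616×9.0 = 40.2328 per 10000.
Difference = 58.0587 − 40.2328 = 17.8259.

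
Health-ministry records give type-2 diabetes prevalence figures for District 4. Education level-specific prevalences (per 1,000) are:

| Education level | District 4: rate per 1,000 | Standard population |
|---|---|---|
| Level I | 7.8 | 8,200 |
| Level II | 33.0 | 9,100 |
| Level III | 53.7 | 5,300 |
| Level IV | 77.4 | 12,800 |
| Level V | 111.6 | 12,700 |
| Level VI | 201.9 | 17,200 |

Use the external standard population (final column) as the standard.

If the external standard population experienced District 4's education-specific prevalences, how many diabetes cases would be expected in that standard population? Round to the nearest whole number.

Expected diabetes cases = Σ (standard pop × education-specific rate ÷ 1,000)
= 8,200×7.8/1,000 + 9,100×33.0/1,000 + 5,300×53.7/1,000 + 12,800×77.4/1,000 + 12,700×111.6/1,000 + 17,200×201.9/1,000
= 63.96 + 300.30 + 284.61 + 990.72 + 1417.32 + 3472.68 = 6529.59.

6530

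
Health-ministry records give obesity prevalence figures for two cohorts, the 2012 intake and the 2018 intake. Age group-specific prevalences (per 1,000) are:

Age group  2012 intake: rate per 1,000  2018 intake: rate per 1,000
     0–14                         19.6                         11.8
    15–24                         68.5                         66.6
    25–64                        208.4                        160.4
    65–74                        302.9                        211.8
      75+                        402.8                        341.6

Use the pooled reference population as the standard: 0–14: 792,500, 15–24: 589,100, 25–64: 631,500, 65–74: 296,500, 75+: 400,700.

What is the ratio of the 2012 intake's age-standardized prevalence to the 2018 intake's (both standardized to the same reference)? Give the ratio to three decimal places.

1.255

Standard total = 2,710,300; weights = 0.2924, 0.2174, 0.2330, 0.1094, 0.1478.
The 2012 intake: 0.2924×19.6 + 0.2174×68.5 + 0.2330×208.4 + 0.1094×302.9 + 0.1478×402.8 = 161.8650 per 1,000.
The 2018 intake: 0.2924×11.8 + 0.2174×66.6 + 0.2330×160.4 + 0.1094×211.8 + 0.1478×341.6 = 128.9732 per 1,000.
Ratio = 161.8650 ÷ 128.9732 = 1.25503.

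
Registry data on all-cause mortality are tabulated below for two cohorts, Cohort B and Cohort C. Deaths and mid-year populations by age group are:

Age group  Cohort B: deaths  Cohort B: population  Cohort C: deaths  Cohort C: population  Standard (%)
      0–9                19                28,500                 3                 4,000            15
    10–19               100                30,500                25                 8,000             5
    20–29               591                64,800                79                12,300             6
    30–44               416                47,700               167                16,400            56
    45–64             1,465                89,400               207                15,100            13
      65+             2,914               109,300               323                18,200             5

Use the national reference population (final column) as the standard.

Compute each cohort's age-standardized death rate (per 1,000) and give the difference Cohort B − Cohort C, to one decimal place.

Age-specific rates per 1,000 for Cohort B: 0.667, 3.279, 9.120, 8.721, 16.387, 26.661.
For Cohort C: 0.750, 3.125, 6.423, 10.183, 13.709, 17.747.
Standard weights: 0.15, 0.05, 0.06, 0.56, 0.13, 0.05.
Cohort B: 0.1500×0.667 + 0.0500×3.279 + 0.0600×9.120 + 0.5600×8.721 + 0.1300×16.387 + 0.0500×26.661 = 9.1584 per 1,000.
Cohort C: 0.1500×0.750 + 0.0500×3.125 + 0.0600×6.423 + 0.5600×10.183 + 0.1300×13.709 + 0.0500×17.747 = 9.0260 per 1,000.
Difference = 9.1584 − 9.0260 = 0.1323.

0.1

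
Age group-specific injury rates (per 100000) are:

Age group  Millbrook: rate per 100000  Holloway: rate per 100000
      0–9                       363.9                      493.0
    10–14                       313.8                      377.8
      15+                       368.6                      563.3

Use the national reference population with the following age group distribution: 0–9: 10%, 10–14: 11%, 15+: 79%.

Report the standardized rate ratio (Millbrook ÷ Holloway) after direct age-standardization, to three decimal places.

Standard weights: 0.10, 0.11, 0.79.
Millbrook: 0.1000×363.9 + 0.1100×313.8 + 0.7900×368.6 = 362.1020 per 100000.
Holloway: 0.1000×493.0 + 0.1100×377.8 + 0.7900×563.3 = 535.8650 per 100000.
Ratio = 362.1020 ÷ 535.8650 = 0.67573.

0.676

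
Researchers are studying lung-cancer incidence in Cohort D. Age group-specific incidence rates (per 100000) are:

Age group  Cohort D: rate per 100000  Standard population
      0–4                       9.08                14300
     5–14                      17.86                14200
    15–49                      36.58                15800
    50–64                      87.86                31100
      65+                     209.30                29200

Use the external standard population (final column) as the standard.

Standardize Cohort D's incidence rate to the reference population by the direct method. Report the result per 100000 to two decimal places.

93.74

Standard total = 104600; weights = 0.1367, 0.1358, 0.1511, 0.2973, 0.2792.
Standardized rate: 0.1367×9.08 + 0.1358×17.86 + 0.1511×36.58 + 0.2973×87.86 + 0.2792×209.30 = 93.7421 per 100000.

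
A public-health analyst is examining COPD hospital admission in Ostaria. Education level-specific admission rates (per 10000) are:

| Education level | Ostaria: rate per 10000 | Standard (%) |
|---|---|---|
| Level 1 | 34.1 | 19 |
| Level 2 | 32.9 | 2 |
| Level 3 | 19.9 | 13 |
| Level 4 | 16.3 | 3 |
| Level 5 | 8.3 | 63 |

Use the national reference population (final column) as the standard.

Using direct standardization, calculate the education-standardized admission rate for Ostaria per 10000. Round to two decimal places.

15.44

Standard weights: 0.19, 0.02, 0.13, 0.03, 0.63.
Standardized rate: 0.1900×34.1 + 0.0200×32.9 + 0.1300×19.9 + 0.0300×16.3 + 0.6300×8.3 = 15.4420 per 10000.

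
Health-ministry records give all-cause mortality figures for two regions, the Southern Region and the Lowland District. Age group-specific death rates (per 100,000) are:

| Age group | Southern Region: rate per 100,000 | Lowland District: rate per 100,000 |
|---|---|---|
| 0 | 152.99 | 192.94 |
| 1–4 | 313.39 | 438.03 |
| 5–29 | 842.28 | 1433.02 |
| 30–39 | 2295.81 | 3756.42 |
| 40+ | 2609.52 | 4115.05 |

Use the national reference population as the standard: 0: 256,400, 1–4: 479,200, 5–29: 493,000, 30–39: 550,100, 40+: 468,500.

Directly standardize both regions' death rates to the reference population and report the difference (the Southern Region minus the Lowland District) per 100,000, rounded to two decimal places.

Standard total = 2,247,200; weights = 0.1141, 0.2132, 0.2194, 0.2448, 0.2085.
The Southern Region: 0.1141×152.99 + 0.2132×313.39 + 0.2194×842.28 + 0.2448×2295.81 + 0.2085×2609.52 = 1375.1034 per 100,000.
The Lowland District: 0.1141×192.94 + 0.2132×438.03 + 0.2194×1433.02 + 0.2448×3756.42 + 0.2085×4115.05 = 2207.2625 per 100,000.
Difference = 1375.1034 − 2207.2625 = -832.1591.

-832.16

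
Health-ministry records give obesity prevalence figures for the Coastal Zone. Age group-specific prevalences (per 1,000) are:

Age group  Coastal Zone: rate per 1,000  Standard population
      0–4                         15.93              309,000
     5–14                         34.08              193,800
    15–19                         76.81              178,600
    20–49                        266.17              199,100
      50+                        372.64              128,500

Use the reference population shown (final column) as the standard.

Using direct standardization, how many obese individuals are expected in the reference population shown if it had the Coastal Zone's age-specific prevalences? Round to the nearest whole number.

Expected obese individuals = Σ (standard pop × age-specific rate ÷ 1,000)
= 309,000×15.93/1,000 + 193,800×34.08/1,000 + 178,600×76.81/1,000 + 199,100×266.17/1,000 + 128,500×372.64/1,000
= 4922.37 + 6604.70 + 13718.27 + 52994.45 + 47884.24 = 126124.03.

126124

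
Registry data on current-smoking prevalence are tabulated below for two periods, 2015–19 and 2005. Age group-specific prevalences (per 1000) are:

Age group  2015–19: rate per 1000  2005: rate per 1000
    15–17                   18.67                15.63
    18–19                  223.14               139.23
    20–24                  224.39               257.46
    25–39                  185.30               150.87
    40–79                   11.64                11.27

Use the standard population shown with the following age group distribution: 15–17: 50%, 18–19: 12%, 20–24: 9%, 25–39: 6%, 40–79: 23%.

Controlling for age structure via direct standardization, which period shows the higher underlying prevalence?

2015–19

Standard weights: 0.50, 0.12, 0.09, 0.06, 0.23.
2015–19: 0.5000×18.67 + 0.1200×223.14 + 0.0900×224.39 + 0.0600×185.30 + 0.2300×11.64 = 70.1021 per 1000.
2005: 0.5000×15.63 + 0.1200×139.23 + 0.0900×257.46 + 0.0600×150.87 + 0.2300×11.27 = 59.3383 per 1000.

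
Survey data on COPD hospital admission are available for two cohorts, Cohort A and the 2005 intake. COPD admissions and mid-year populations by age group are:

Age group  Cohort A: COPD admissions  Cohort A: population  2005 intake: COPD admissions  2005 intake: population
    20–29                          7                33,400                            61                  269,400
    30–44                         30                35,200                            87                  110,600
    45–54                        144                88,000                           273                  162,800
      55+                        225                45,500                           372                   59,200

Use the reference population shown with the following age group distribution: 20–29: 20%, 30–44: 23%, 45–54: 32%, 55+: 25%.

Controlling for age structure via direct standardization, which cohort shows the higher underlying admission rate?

2005 intake

Age-specific rates per 10,000 for Cohort A: 2.10, 8.52, 16.36, 49.45.
For the 2005 intake: 2.26, 7.87, 16.77, 62.84.
Standard weights: 0.20, 0.23, 0.32, 0.25.
Cohort A: 0.2000×2.10 + 0.2300×8.52 + 0.3200×16.36 + 0.2500×49.45 = 19.9784 per 10,000.
The 2005 intake: 0.2000×2.26 + 0.2300×7.87 + 0.3200×16.77 + 0.2500×62.84 = 23.3376 per 10,000.
The crude rates (20.09 vs 13.17) would put Cohort A higher, but that reflects its age composition; once standardized to a common age structure, the 2005 intake has the higher underlying rate.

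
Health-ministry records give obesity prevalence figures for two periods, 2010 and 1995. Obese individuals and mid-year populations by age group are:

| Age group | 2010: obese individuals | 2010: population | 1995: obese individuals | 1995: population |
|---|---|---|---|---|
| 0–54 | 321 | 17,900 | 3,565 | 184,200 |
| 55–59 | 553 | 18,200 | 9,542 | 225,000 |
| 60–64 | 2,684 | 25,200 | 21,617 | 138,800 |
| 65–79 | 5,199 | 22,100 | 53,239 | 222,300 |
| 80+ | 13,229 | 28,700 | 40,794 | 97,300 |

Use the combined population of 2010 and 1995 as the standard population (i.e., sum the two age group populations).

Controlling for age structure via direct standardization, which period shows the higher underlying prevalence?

Age-specific rates per 1,000 for 2010: 17.933, 30.385, 106.508, 235.249, 460.941.
For 1995: 19.354, 42.409, 155.742, 239.492, 419.260.
Combined standard total = 979,700; weights = 0.2063, 0.2482, 0.1674, 0.2495, 0.1286.
2010: 0.2063×17.933 + 0.2482×30.385 + 0.1674×106.508 + 0.2495×235.249 + 0.1286×460.941 = 147.0394 per 1,000.
1995: 0.2063×19.354 + 0.2482×42.409 + 0.1674×155.742 + 0.2495×239.492 + 0.1286×419.260 = 154.2569 per 1,000.
The crude rates (196.13 vs 148.41) would put 2010 higher, but that reflects its age composition; once standardized to a common age structure, 1995 has the higher underlying rate.

1995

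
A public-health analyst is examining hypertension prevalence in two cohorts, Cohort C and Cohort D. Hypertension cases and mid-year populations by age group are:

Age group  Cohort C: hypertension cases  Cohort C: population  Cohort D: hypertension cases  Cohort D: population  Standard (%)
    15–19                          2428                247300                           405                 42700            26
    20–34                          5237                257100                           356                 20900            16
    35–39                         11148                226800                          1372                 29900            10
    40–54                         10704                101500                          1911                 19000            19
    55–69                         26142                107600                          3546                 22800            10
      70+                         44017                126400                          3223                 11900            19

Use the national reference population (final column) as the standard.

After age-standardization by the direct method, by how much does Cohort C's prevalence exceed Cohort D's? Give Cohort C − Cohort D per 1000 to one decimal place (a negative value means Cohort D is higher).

Age-specific rates per 1000 for Cohort C: 9.818, 20.370, 49.153, 105.458, 242.955, 348.236.
For Cohort D: 9.485, 17.033, 45.886, 100.579, 155.526, 270.840.
Standard weights: 0.26, 0.16, 0.10, 0.19, 0.10, 0.19.
Cohort C: 0.2600×9.818 + 0.1600×20.370 + 0.1000×49.153 + 0.1900×105.458 + 0.1000×242.955 + 0.1900×348.236 = 121.2245 per 1000.
Cohort D: 0.2600×9.485 + 0.1600×17.033 + 0.1000×45.886 + 0.1900×100.579 + 0.1000×155.526 + 0.1900×270.840 = 95.9023 per 1000.
Difference = 121.2245 − 95.9023 = 25.3222.

25.3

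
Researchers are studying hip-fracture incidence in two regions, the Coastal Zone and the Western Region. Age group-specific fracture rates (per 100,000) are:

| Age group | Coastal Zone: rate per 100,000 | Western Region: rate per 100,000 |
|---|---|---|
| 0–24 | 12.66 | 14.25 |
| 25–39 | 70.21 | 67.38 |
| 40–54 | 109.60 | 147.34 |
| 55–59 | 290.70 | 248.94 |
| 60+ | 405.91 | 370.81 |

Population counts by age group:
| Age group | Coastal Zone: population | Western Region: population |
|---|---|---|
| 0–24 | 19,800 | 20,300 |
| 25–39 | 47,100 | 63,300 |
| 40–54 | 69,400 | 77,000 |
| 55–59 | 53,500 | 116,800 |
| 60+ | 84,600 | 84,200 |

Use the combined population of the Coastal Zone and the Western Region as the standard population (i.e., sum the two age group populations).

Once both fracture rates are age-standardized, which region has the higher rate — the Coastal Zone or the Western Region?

Coastal Zone

Combined standard total = 636,000; weights = 0.0631, 0.1736, 0.2302, 0.2678, 0.2654.
The Coastal Zone: 0.0631×12.66 + 0.1736×70.21 + 0.2302×109.60 + 0.2678×290.70 + 0.2654×405.91 = 223.7863 per 100,000.
The Western Region: 0.0631×14.25 + 0.1736×67.38 + 0.2302×147.34 + 0.2678×248.94 + 0.2654×370.81 = 211.5848 per 100,000.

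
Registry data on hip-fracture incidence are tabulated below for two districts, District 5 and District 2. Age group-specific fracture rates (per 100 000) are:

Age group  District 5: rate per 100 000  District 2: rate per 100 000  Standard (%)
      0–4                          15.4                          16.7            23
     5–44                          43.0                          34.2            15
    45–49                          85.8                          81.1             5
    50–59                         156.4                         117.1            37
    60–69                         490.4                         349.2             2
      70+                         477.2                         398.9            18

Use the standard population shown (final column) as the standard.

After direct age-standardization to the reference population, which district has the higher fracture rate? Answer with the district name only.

Standard weights: 0.23, 0.15, 0.05, 0.37, 0.02, 0.18.
District 5: 0.2300×15.4 + 0.1500×43.0 + 0.0500×85.8 + 0.3700×156.4 + 0.0200×490.4 + 0.1800×477.2 = 167.8540 per 100 000.
District 2: 0.2300×16.7 + 0.1500×34.2 + 0.0500×81.1 + 0.3700×117.1 + 0.0200×349.2 + 0.1800×398.9 = 135.1390 per 100 000.

District 5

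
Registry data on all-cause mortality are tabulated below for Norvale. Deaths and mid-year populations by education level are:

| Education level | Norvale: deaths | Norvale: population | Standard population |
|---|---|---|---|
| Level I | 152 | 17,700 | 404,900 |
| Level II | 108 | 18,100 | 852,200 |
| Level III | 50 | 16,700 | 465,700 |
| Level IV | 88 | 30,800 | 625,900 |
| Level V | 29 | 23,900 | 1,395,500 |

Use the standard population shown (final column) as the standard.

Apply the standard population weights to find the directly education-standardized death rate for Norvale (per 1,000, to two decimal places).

3.59

Education-specific rates per 1,000 for Norvale: 8.588, 5.967, 2.994, 2.857, 1.213.
Standard total = 3,744,200; weights = 0.1081, 0.2276, 0.1244, 0.1672, 0.3727.
Standardized rate: 0.1081×8.588 + 0.2276×5.967 + 0.1244×2.994 + 0.1672×2.857 + 0.3727×1.213 = 3.5890 per 1,000.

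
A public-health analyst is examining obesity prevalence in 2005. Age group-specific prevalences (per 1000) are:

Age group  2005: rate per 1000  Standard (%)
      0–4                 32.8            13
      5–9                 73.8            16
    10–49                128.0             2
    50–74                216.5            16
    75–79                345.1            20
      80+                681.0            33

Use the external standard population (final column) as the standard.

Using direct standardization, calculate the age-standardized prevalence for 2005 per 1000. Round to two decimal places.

Standard weights: 0.13, 0.16, 0.02, 0.16, 0.20, 0.33.
Standardized rate: 0.1300×32.8 + 0.1600×73.8 + 0.0200×128.0 + 0.1600×216.5 + 0.2000×345.1 + 0.3300×681.0 = 347.0220 per 1000.

347.02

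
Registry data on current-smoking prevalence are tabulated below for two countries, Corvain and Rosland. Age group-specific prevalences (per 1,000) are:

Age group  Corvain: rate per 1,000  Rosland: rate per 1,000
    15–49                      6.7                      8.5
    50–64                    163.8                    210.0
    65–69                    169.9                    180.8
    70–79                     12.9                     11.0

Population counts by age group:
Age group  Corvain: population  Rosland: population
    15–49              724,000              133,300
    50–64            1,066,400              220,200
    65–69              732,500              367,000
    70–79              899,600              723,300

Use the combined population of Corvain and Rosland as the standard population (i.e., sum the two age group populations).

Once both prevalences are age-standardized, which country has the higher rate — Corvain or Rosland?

Combined standard total = 4,866,300; weights = 0.1762, 0.2644, 0.2259, 0.3335.
Corvain: 0.1762×6.7 + 0.2644×163.8 + 0.2259×169.9 + 0.3335×12.9 = 87.1770 per 1,000.
Rosland: 0.1762×8.5 + 0.2644×210.0 + 0.2259×180.8 + 0.3335×11.0 = 101.5380 per 1,000.
The crude rates (92.21 vs 84.28) would put Corvain higher, but that reflects its age composition; once standardized to a common age structure, Rosland has the higher underlying rate.

Rosland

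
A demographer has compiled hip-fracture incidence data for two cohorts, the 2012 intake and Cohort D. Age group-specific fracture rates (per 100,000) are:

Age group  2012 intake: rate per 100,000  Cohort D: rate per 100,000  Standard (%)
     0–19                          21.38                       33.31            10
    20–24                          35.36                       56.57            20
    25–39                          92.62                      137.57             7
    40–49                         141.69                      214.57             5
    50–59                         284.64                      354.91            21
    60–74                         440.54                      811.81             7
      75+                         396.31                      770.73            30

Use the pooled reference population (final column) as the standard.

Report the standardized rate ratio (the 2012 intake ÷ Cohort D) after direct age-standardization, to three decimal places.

Standard weights: 0.10, 0.20, 0.07, 0.05, 0.21, 0.07, 0.30.
The 2012 intake: 0.1000×21.38 + 0.2000×35.36 + 0.0700×92.62 + 0.0500×141.69 + 0.2100×284.64 + 0.0700×440.54 + 0.3000×396.31 = 232.2831 per 100,000.
Cohort D: 0.1000×33.31 + 0.2000×56.57 + 0.0700×137.57 + 0.0500×214.57 + 0.2100×354.91 + 0.0700×811.81 + 0.3000×770.73 = 397.5802 per 100,000.
Ratio = 232.2831 ÷ 397.5802 = 0.58424.

0.584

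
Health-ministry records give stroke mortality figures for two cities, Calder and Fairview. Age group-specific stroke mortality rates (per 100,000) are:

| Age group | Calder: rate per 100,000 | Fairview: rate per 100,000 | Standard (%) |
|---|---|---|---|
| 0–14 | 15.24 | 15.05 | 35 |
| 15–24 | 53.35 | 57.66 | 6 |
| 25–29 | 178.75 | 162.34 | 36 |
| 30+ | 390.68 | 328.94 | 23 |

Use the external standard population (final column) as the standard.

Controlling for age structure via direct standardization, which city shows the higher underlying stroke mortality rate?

Calder

Standard weights: 0.35, 0.06, 0.36, 0.23.
Calder: 0.3500×15.24 + 0.0600×53.35 + 0.3600×178.75 + 0.2300×390.68 = 162.7414 per 100,000.
Fairview: 0.3500×15.05 + 0.0600×57.66 + 0.3600×162.34 + 0.2300×328.94 = 142.8257 per 100,000.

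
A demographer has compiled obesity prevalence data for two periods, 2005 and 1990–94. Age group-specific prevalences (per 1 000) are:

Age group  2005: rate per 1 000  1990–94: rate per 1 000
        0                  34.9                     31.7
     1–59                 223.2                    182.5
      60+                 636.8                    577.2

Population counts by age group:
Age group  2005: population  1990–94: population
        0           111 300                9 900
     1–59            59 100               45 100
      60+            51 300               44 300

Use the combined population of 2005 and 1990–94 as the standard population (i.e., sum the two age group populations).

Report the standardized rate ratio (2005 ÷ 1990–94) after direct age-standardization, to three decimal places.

1.132

Combined standard total = 321 000; weights = 0.3776, 0.3246, 0.2978.
2005: 0.3776×34.9 + 0.3246×223.2 + 0.2978×636.8 = 275.2816 per 1 000.
1990–94: 0.3776×31.7 + 0.3246×182.5 + 0.2978×577.2 = 243.1117 per 1 000.
Ratio = 275.2816 ÷ 243.1117 = 1.13233.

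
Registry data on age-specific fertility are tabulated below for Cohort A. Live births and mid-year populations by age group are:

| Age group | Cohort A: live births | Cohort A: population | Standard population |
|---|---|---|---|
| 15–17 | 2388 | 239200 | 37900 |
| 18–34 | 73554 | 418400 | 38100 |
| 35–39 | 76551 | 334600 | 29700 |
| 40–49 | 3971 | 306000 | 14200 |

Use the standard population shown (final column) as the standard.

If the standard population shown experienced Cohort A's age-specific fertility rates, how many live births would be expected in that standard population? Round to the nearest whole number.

Age-specific rates per 1000 for Cohort A: 9.983, 175.798, 228.784, 12.977.
Expected live births = Σ (standard pop × age-specific rate ÷ 1000)
= 37900×9.983/1000 + 38100×175.798/1000 + 29700×228.784/1000 + 14200×12.977/1000
= 378.37 + 6697.91 + 6794.87 + 184.28 = 14055.43.

14055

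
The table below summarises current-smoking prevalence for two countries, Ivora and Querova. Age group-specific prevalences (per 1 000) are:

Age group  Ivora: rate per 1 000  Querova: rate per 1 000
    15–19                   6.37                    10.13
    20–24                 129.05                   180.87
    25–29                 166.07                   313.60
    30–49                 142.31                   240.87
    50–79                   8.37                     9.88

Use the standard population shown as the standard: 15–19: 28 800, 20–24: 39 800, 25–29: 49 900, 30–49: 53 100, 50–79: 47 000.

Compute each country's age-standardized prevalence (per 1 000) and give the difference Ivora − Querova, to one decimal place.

-67.9

Standard total = 218 600; weights = 0.1317, 0.1821, 0.2283, 0.2429, 0.2150.
Ivora: 0.1317×6.37 + 0.1821×129.05 + 0.2283×166.07 + 0.2429×142.31 + 0.2150×8.37 = 98.6120 per 1 000.
Querova: 0.1317×10.13 + 0.1821×180.87 + 0.2283×313.60 + 0.2429×240.87 + 0.2150×9.88 = 166.4848 per 1 000.
Difference = 98.6120 − 166.4848 = -67.8727.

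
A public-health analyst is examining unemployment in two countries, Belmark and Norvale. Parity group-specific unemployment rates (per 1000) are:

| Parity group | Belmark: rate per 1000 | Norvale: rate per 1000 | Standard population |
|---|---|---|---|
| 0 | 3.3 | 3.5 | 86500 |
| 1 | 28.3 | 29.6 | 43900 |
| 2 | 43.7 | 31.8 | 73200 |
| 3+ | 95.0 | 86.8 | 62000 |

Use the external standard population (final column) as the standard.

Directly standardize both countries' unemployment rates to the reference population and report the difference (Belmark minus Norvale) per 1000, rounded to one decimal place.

4.9

Standard total = 265600; weights = 0.3257, 0.1653, 0.2756, 0.2334.
Belmark: 0.3257×3.3 + 0.1653×28.3 + 0.2756×43.7 + 0.2334×95.0 = 39.9724 per 1000.
Norvale: 0.3257×3.5 + 0.1653×29.6 + 0.2756×31.8 + 0.2334×86.8 = 35.0585 per 1000.
Difference = 39.9724 − 35.0585 = 4.9138.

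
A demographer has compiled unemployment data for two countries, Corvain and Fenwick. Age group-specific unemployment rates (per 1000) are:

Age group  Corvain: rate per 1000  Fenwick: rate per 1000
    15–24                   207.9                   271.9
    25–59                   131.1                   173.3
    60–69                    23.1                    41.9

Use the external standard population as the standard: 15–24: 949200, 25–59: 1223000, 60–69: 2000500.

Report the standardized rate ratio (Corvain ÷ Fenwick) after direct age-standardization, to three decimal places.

Standard total = 4172700; weights = 0.2275, 0.2931, 0.4794.
Corvain: 0.2275×207.9 + 0.2931×131.1 + 0.4794×23.1 = 96.7924 per 1000.
Fenwick: 0.2275×271.9 + 0.2931×173.3 + 0.4794×41.9 = 132.7328 per 1000.
Ratio = 96.7924 ÷ 132.7328 = 0.72923.

0.729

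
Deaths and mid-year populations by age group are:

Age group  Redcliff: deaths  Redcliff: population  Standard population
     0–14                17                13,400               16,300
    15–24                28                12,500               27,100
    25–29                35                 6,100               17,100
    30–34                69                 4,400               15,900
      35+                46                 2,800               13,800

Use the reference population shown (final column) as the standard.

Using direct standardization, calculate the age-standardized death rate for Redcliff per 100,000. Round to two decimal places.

726.78

Age-specific rates per 100,000 for Redcliff: 126.87, 224.00, 573.77, 1568.18, 1642.86.
Standard total = 90,200; weights = 0.1807, 0.3004, 0.1896, 0.1763, 0.1530.
Standardized rate: 0.1807×126.87 + 0.3004×224.00 + 0.1896×573.77 + 0.1763×1568.18 + 0.1530×1642.86 = 726.7772 per 100,000.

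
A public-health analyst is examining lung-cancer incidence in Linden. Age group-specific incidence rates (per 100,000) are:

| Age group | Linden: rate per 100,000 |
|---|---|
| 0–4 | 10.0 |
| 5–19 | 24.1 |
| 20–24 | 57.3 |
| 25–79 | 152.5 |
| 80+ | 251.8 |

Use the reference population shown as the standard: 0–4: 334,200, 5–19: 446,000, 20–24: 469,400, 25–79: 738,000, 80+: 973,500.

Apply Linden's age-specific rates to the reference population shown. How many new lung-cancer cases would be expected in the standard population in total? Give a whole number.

Expected new lung-cancer cases = Σ (standard pop × age-specific rate ÷ 100,000)
= 334,200×10.0/100,000 + 446,000×24.1/100,000 + 469,400×57.3/100,000 + 738,000×152.5/100,000 + 973,500×251.8/100,000
= 33.42 + 107.49 + 268.97 + 1125.45 + 2451.27 = 3986.60.

3987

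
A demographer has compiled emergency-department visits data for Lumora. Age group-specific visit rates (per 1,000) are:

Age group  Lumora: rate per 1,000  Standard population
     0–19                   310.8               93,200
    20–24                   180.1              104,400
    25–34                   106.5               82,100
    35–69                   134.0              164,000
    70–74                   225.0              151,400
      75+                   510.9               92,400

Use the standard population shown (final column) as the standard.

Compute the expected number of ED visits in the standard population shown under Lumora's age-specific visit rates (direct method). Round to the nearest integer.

Expected ED visits = Σ (standard pop × age-specific rate ÷ 1,000)
= 93,200×310.8/1,000 + 104,400×180.1/1,000 + 82,100×106.5/1,000 + 164,000×134.0/1,000 + 151,400×225.0/1,000 + 92,400×510.9/1,000
= 28966.56 + 18802.44 + 8743.65 + 21976.00 + 34065.00 + 47207.16 = 159760.81.

159761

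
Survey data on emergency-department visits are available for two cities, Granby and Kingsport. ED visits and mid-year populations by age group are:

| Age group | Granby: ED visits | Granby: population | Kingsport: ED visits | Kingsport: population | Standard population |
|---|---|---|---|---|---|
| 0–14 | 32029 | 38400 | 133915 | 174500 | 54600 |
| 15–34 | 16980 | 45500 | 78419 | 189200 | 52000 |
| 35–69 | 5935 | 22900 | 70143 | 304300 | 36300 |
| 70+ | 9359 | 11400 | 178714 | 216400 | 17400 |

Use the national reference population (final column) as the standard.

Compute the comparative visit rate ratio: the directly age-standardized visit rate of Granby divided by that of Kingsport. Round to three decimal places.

1.028

Age-specific rates per 1000 for Granby: 834.089, 373.187, 259.170, 820.965.
For Kingsport: 767.421, 414.477, 230.506, 825.850.
Standard total = 160300; weights = 0.3406, 0.3244, 0.2265, 0.1085.
Granby: 0.3406×834.089 + 0.3244×373.187 + 0.2265×259.170 + 0.1085×820.965 = 552.9608 per 1000.
Kingsport: 0.3406×767.421 + 0.3244×414.477 + 0.2265×230.506 + 0.1085×825.850 = 537.6865 per 1000.
Ratio = 552.9608 ÷ 537.6865 = 1.02841.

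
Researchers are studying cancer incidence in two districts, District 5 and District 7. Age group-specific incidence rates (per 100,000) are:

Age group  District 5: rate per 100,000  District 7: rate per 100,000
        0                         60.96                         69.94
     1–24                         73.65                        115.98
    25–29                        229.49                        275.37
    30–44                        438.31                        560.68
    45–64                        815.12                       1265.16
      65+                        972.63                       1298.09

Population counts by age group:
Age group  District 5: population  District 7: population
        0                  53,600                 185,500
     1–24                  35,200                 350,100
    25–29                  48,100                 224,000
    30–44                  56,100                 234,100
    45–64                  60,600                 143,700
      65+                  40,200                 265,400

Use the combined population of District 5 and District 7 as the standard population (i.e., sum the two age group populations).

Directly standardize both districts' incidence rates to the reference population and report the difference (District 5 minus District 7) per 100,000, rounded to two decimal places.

Combined standard total = 1,696,600; weights = 0.1409, 0.2271, 0.1604, 0.1710, 0.1204, 0.1801.
District 5: 0.1409×60.96 + 0.2271×73.65 + 0.1604×229.49 + 0.1710×438.31 + 0.1204×815.12 + 0.1801×972.63 = 410.4441 per 100,000.
District 7: 0.1409×69.94 + 0.2271×115.98 + 0.1604×275.37 + 0.1710×560.68 + 0.1204×1265.16 + 0.1801×1298.09 = 562.4282 per 100,000.
Difference = 410.4441 − 562.4282 = -151.9842.

-151.98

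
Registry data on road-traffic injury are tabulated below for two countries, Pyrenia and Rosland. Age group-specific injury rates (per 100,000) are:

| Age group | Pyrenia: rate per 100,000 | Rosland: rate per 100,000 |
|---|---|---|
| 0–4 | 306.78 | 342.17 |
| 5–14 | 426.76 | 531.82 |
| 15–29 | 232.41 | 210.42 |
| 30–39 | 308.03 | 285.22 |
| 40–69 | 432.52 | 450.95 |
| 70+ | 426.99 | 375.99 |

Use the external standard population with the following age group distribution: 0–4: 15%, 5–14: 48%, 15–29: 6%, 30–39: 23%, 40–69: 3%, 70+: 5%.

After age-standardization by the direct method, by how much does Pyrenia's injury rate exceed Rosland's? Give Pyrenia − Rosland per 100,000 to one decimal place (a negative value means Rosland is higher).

Standard weights: 0.15, 0.48, 0.06, 0.23, 0.03, 0.05.
Pyrenia: 0.1500×306.78 + 0.4800×426.76 + 0.0600×232.41 + 0.2300×308.03 + 0.0300×432.52 + 0.0500×426.99 = 369.9784 per 100,000.
Rosland: 0.1500×342.17 + 0.4800×531.82 + 0.0600×210.42 + 0.2300×285.22 + 0.0300×450.95 + 0.0500×375.99 = 417.1529 per 100,000.
Difference = 369.9784 − 417.1529 = -47.1745.

-47.2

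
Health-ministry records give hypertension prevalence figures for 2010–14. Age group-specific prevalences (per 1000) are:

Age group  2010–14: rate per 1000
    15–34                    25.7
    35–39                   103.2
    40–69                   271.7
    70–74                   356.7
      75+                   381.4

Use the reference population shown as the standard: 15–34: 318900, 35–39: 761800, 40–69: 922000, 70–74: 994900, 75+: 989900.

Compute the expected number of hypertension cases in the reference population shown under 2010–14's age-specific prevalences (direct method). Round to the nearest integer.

Expected hypertension cases = Σ (standard pop × age-specific rate ÷ 1000)
= 318900×25.7/1000 + 761800×103.2/1000 + 922000×271.7/1000 + 994900×356.7/1000 + 989900×381.4/1000
= 8195.73 + 78617.76 + 250507.40 + 354880.83 + 377547.86 = 1069749.58.

1069750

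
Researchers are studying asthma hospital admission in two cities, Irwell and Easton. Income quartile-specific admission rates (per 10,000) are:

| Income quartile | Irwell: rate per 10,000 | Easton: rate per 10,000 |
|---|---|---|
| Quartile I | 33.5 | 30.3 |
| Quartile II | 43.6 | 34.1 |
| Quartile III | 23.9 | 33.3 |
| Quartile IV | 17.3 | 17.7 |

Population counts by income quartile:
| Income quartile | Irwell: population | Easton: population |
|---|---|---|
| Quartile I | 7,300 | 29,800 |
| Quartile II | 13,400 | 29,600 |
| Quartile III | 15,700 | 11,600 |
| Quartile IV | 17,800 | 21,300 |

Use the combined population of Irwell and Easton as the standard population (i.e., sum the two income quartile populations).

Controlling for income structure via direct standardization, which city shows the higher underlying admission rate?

Irwell

Combined standard total = 146,500; weights = 0.2532, 0.2935, 0.1863, 0.2669.
Irwell: 0.2532×33.5 + 0.2935×43.6 + 0.1863×23.9 + 0.2669×17.3 = 30.3519 per 10,000.
Easton: 0.2532×30.3 + 0.2935×34.1 + 0.1863×33.3 + 0.2669×17.7 = 28.6115 per 10,000.
The crude rates (27.90 vs 28.99) would put Easton higher, but that reflects its income composition; once standardized to a common income structure, Irwell has the higher underlying rate.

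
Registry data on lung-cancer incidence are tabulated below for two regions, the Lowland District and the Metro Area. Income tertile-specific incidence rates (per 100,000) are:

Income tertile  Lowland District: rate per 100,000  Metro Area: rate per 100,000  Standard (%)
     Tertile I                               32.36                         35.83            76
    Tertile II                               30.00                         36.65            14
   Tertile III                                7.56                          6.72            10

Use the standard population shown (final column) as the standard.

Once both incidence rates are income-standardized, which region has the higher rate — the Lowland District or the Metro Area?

Metro Area

Standard weights: 0.76, 0.14, 0.10.
The Lowland District: 0.7600×32.36 + 0.1400×30.00 + 0.1000×7.56 = 29.5496 per 100,000.
The Metro Area: 0.7600×35.83 + 0.1400×36.65 + 0.1000×6.72 = 33.0338 per 100,000.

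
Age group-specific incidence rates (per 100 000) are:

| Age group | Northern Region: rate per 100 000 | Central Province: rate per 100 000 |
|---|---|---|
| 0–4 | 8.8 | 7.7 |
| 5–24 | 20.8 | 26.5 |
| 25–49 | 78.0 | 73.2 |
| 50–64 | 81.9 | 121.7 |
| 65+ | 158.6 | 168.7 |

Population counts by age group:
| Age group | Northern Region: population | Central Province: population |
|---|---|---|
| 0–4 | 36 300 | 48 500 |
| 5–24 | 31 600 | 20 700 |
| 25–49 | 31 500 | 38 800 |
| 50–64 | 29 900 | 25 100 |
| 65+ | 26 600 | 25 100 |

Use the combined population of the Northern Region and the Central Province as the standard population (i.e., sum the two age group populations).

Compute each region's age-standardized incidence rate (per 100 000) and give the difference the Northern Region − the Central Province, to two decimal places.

-8.21

Combined standard total = 314 100; weights = 0.2700, 0.1665, 0.2238, 0.1751, 0.1646.
The Northern Region: 0.2700×8.8 + 0.1665×20.8 + 0.2238×78.0 + 0.1751×81.9 + 0.1646×158.6 = 63.7428 per 100 000.
The Central Province: 0.2700×7.7 + 0.1665×26.5 + 0.2238×73.2 + 0.1751×121.7 + 0.1646×168.7 = 71.9521 per 100 000.
Difference = 63.7428 − 71.9521 = -8.2094.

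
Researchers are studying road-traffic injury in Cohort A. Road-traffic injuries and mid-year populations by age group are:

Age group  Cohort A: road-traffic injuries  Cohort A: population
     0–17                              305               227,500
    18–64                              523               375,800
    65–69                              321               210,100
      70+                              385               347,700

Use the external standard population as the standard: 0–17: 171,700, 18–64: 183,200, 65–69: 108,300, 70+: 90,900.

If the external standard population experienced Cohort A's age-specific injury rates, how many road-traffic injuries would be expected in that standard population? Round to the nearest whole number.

Age-specific rates per 100,000 for Cohort A: 134.07, 139.17, 152.78, 110.73.
Expected road-traffic injuries = Σ (standard pop × age-specific rate ÷ 100,000)
= 171,700×134.07/100,000 + 183,200×139.17/100,000 + 108,300×152.78/100,000 + 90,900×110.73/100,000
= 230.19 + 254.96 + 165.47 + 100.65 = 751.27.

751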